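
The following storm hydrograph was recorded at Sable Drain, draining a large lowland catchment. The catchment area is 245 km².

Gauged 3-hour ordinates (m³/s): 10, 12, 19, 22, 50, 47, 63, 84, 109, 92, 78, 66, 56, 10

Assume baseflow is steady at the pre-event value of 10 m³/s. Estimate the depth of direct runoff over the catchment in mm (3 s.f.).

d ≈ 25.5 mm

Direct runoff: 0.0, 2.0, 9.0, 12.0, 40.0, 37.0, 53.0, 74.0, 99.0, 82.0, 68.0, 56.0, 46.0, 0.0 m³/s; ΣQ_DR = 578.0 m³/s.
V = ΣQ_DR · Δt = 578.0 × 10800 s = 6.242 × 10^6 m³.
Over A = 245 km², depth = V / A = 25.5 mm.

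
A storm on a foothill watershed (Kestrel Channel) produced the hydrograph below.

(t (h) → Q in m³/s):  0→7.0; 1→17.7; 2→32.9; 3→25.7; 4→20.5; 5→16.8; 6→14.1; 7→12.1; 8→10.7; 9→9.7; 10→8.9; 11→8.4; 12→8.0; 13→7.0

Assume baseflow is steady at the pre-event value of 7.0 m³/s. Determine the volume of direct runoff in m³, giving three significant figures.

V ≈ 3.65 × 10^5 m³

Direct-runoff ordinates (Q − Q_b): 0.0, 10.7, 25.9, 18.7, 13.5, 9.8, 7.1, 5.1, 3.7, 2.7, 1.9, 1.4, 1.0, 0.0 m³/s.
ΣQ_DR = 101.5 m³/s.
With Δt = 1 h = 3600 s, V = ΣQ_DR · Δt = 101.5 × 3600 = 3.65 × 10^5 m³.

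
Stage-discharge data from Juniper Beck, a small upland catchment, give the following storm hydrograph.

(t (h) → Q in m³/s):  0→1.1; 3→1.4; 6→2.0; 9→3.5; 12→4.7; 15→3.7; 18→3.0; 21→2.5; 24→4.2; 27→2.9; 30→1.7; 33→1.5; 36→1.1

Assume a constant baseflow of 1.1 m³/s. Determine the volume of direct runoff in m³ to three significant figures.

Direct-runoff ordinates (Q − Q_b): 0.0, 0.3, 0.9, 2.4, 3.6, 2.6, 1.9, 1.4, 3.1, 1.8, 0.6, 0.4, 0.0 m³/s.
ΣQ_DR = 19.00 m³/s.
With Δt = 3 h = 10800 s, V = ΣQ_DR · Δt = 19.00 × 10800 = 2.05 × 10^5 m³.

V ≈ 2.05 × 10^5 m³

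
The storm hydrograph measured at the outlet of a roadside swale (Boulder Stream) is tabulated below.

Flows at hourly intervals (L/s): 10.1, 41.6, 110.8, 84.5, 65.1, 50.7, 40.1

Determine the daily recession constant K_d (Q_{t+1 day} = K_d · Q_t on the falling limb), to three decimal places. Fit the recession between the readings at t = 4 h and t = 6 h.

K_d ≈ 0.003

Between t = 4 h and t = 6 h the flow falls from 65.1 to 40.1 L/s over 2×1 h = 2 h.
Per-interval ratio K = (40.1/65.1)^(1/2) = 0.7848; K_d = K^(24/1) = 0.003.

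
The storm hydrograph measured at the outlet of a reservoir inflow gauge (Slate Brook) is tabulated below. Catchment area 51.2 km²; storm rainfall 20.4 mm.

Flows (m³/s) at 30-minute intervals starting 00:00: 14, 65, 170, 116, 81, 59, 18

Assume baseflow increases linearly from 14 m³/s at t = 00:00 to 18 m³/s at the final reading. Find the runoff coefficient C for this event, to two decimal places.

ΣQ_DR = 411.0 m³/s; V = ΣQ_DR·Δt = 7.398 × 10^5 m³.
Runoff depth d = V / A = 14.45 mm.
C = d / P = 14.45 / 20.4 = 0.71.

C ≈ 0.71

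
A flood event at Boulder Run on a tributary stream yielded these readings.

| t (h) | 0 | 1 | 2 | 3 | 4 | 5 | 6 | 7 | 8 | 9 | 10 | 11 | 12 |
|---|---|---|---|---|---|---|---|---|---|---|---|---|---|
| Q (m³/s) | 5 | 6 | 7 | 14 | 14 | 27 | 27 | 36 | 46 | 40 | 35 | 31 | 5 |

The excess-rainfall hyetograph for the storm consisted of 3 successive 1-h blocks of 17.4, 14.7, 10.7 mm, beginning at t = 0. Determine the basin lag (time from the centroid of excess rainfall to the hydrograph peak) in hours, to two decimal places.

Centroid of excess rainfall: t_c = Σ P_i·t̄_i / ΣP_i = 1.3435 h (block centres at 0.5, 1.5, 2.5 h).
Hydrograph peak occurs at t = 8 h, so basin lag t_L = 8 − 1.3435 = 6.66 h.

t_L ≈ 6.66 h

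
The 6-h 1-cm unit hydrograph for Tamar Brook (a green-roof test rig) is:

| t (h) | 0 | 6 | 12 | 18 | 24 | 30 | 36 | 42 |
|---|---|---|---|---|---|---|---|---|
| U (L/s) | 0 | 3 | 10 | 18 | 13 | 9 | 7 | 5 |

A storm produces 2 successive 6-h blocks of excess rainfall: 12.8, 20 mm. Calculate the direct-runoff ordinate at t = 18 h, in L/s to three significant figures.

Q ≈ 43.0 L/s

By discrete convolution, Q_j = Σ (P_i / 10 mm) · U_{j−i}.
At t = 18 h (j=3): Q = (12.8/10)·18 + (20/10)·10 = 43.0 L/s.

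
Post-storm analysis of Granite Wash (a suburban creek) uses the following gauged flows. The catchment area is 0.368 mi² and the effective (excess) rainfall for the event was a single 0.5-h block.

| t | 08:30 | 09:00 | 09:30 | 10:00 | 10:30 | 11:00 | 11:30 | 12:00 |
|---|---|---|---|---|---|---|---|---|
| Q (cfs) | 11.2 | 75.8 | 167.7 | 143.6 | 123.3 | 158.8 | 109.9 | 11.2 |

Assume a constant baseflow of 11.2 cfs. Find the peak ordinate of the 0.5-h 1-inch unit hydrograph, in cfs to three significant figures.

Direct runoff: 0.0, 64.6, 156.5, 132.4, 112.1, 147.6, 98.7, 0.0 cfs; ΣQ_DR = 711.9 cfs, peak = 156.5 cfs.
Runoff depth d = ΣQ_DR·Δt / A = 711.9 × 1800 / (0.368 mi²) = 1.499 in.
The 1-inch UH is the DRH scaled by (1 in)/d, so U_p = 156.5 × 1/1.499 = 104 cfs.

U_p ≈ 104 cfs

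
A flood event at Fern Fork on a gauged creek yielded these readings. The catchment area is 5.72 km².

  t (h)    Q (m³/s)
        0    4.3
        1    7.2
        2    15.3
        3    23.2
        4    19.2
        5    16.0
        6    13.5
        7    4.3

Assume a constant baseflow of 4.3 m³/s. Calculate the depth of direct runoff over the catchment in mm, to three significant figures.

d ≈ 43.2 mm

Direct runoff: 0.0, 2.9, 11.0, 18.9, 14.9, 11.7, 9.2, 0.0 m³/s; ΣQ_DR = 68.60 m³/s.
V = ΣQ_DR · Δt = 68.60 × 3600 s = 2.470 × 10^5 m³.
Over A = 5.72 km², depth = V / A = 43.2 mm.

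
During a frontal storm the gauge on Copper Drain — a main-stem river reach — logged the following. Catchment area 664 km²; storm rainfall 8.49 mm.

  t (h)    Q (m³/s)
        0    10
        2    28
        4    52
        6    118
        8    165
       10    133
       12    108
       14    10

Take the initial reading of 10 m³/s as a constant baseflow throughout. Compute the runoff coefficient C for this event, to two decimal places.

C ≈ 0.69

ΣQ_DR = 544.0 m³/s; V = ΣQ_DR·Δt = 3.917 × 10^6 m³.
Runoff depth d = V / A = 5.899 mm.
C = d / P = 5.899 / 8.49 = 0.69.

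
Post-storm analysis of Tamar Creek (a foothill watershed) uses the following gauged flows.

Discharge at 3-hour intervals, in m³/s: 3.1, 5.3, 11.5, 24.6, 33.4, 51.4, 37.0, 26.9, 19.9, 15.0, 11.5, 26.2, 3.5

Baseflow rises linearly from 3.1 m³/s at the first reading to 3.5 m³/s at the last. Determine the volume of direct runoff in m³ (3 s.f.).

V ≈ 2.45 × 10^6 m³

Direct-runoff ordinates (Q − Q_b): 0.00, 2.17, 8.33, 21.40, 30.17, 48.13, 33.70, 23.57, 16.53, 11.60, 8.07, 22.73, 0.00 m³/s.
ΣQ_DR = 226.4 m³/s.
With Δt = 3 h = 10800 s, V = ΣQ_DR · Δt = 226.4 × 10800 = 2.45 × 10^6 m³.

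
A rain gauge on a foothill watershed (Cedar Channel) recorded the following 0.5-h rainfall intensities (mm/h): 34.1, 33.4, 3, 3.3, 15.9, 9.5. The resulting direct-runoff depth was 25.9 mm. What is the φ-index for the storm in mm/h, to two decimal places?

Only the 3 blocks with intensity above φ contribute runoff: 34.1, 33.4, 15.9 mm/h.
Σ(I−φ)·Δt = d  ⇒  (34.1+33.4+15.9 − 3φ)·0.5 = 25.9
φ = (83.40 − 25.9/0.5) / 3 = 10.53 mm/h.

φ ≈ 10.53 mm/h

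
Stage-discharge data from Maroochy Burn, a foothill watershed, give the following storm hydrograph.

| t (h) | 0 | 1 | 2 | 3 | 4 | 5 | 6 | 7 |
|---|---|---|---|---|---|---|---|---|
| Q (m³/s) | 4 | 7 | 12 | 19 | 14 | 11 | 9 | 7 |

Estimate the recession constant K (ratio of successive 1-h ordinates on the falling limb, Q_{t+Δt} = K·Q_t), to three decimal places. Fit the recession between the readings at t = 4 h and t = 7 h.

K ≈ 0.794

Using the recession-limb readings at t = 4 h and t = 7 h: Q falls from 14 to 7 m³/s over 3 intervals.
K = (Q₂/Q₁)^(1/3) = (7/14)^(1/3) = 0.794.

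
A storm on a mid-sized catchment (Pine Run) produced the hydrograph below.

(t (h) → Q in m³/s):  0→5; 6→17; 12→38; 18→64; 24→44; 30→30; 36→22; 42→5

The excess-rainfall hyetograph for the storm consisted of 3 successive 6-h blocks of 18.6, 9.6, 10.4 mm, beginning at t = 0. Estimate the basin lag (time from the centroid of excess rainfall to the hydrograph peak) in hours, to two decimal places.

Centroid of excess rainfall: t_c = Σ P_i·t̄_i / ΣP_i = 7.7254 h (block centres at 3, 9, 15 h).
Hydrograph peak occurs at t = 18 h, so basin lag t_L = 18 − 7.7254 = 10.27 h.

t_L ≈ 10.27 h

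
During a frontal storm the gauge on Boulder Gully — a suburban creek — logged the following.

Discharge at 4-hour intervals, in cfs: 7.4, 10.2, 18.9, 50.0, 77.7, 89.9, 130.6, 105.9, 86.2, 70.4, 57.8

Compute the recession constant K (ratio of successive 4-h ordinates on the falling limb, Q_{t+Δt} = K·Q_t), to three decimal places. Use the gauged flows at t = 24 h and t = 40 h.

K ≈ 0.816

Using the recession-limb readings at t = 24 h and t = 40 h: Q falls from 130.6 to 57.8 cfs over 4 intervals.
K = (Q₂/Q₁)^(1/4) = (57.8/130.6)^(1/4) = 0.816.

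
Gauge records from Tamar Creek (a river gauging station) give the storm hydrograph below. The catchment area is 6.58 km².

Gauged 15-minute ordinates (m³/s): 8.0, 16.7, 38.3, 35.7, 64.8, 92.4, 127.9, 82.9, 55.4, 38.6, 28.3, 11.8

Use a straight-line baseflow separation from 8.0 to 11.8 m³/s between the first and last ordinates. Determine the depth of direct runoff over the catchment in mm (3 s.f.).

d ≈ 65.9 mm

Direct runoff: 0.00, 8.35, 29.61, 26.66, 55.42, 82.67, 117.83, 72.48, 44.64, 27.49, 16.85, 0.00 m³/s; ΣQ_DR = 482.0 m³/s.
V = ΣQ_DR · Δt = 482.0 × 900 s = 4.338 × 10^5 m³.
Over A = 6.58 km², depth = V / A = 65.9 mm.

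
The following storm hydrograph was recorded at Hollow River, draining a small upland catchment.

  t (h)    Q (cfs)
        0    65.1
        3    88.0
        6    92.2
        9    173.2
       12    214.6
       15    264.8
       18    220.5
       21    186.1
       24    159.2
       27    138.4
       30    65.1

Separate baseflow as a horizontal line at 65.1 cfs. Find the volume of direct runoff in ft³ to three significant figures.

Direct-runoff ordinates (Q − Q_b): 0.0, 22.9, 27.1, 108.1, 149.5, 199.7, 155.4, 121.0, 94.1, 73.3, 0.0 cfs.
ΣQ_DR = 951.1 cfs.
With Δt = 3 h = 10800 s, V = ΣQ_DR · Δt = 951.1 × 10800 = 1.03 × 10^7 ft³.

V ≈ 1.03 × 10^7 ft³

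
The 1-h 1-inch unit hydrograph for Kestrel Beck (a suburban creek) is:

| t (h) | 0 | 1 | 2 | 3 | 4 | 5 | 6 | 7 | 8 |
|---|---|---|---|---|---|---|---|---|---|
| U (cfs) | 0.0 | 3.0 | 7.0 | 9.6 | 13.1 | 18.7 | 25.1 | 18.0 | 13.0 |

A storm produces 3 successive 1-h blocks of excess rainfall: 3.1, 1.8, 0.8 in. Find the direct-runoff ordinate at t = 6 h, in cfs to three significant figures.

Q ≈ 122 cfs

By discrete convolution, Q_j = Σ (P_i / 1 in) · U_{j−i}.
At t = 6 h (j=6): Q = (3.1/1)·25.1 + (1.8/1)·18.7 + (0.8/1)·13.1 = 122 cfs.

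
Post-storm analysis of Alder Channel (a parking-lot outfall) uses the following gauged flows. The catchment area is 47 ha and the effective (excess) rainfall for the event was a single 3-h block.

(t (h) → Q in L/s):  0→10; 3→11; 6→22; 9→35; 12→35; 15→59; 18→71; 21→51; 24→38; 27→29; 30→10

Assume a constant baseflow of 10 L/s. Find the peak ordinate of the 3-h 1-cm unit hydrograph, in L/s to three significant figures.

U_p ≈ 102 L/s

Direct runoff: 0.0, 1.0, 12.0, 25.0, 25.0, 49.0, 61.0, 41.0, 28.0, 19.0, 0.0 L/s; ΣQ_DR = 261.0 L/s, peak = 61.0 L/s.
Runoff depth d = ΣQ_DR·Δt / A = 261.0 × 10800 / (47 ha) = 5.997 mm.
The 1-cm UH is the DRH scaled by (10 mm)/d, so U_p = 61.0 × 10/5.997 = 102 L/s.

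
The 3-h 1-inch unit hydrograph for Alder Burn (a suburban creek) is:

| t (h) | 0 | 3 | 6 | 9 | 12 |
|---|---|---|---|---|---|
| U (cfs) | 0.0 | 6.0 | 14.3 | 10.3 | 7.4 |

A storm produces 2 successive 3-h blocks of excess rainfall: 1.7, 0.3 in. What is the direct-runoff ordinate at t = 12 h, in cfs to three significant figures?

Q ≈ 15.7 cfs

By discrete convolution, Q_j = Σ (P_i / 1 in) · U_{j−i}.
At t = 12 h (j=4): Q = (1.7/1)·7.4 + (0.3/1)·10.3 = 15.7 cfs.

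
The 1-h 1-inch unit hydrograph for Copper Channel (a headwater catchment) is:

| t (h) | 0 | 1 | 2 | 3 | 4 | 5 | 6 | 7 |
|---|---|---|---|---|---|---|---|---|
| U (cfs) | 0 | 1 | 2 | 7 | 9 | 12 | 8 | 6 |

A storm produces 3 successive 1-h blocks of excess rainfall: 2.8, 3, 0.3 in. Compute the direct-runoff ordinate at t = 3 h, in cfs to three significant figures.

Q ≈ 25.9 cfs

By discrete convolution, Q_j = Σ (P_i / 1 in) · U_{j−i}.
At t = 3 h (j=3): Q = (2.8/1)·7 + (3/1)·2 + (0.3/1)·1 = 25.9 cfs.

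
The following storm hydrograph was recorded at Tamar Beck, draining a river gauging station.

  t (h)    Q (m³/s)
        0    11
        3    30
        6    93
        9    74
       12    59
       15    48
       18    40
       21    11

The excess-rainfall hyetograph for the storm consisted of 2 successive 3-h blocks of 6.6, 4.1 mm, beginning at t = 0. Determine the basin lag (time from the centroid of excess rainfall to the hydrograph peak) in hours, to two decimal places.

t_L ≈ 3.35 h

Centroid of excess rainfall: t_c = Σ P_i·t̄_i / ΣP_i = 2.6495 h (block centres at 1.5, 4.5 h).
Hydrograph peak occurs at t = 6 h, so basin lag t_L = 6 − 2.6495 = 3.35 h.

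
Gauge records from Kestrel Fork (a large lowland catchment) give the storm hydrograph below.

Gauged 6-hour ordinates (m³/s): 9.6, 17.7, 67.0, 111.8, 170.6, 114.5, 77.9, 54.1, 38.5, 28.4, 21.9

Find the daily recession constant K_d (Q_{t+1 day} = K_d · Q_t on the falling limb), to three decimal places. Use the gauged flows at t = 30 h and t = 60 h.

Between t = 30 h and t = 60 h the flow falls from 114.5 to 21.9 m³/s over 5×6 h = 30 h.
Per-interval ratio K = (21.9/114.5)^(1/5) = 0.7183; K_d = K^(24/6) = 0.266.

K_d ≈ 0.266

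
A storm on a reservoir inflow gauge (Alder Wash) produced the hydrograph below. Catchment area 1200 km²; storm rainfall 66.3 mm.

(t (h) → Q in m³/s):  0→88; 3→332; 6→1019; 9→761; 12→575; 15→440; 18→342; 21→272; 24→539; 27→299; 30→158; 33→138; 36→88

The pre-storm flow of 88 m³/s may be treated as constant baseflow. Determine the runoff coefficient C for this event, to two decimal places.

C ≈ 0.53

ΣQ_DR = 3907 m³/s; V = ΣQ_DR·Δt = 4.220 × 10^7 m³.
Runoff depth d = V / A = 35.16 mm.
C = d / P = 35.16 / 66.3 = 0.53.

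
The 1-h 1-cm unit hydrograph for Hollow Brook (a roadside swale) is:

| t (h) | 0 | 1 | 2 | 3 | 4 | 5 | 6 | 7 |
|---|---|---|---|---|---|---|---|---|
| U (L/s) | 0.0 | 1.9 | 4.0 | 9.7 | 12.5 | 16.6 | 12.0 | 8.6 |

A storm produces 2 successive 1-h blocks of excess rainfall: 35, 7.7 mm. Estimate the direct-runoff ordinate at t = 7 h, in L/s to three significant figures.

By discrete convolution, Q_j = Σ (P_i / 10 mm) · U_{j−i}.
At t = 7 h (j=7): Q = (35/10)·8.6 + (7.7/10)·12.0 = 39.3 L/s.

Q ≈ 39.3 L/s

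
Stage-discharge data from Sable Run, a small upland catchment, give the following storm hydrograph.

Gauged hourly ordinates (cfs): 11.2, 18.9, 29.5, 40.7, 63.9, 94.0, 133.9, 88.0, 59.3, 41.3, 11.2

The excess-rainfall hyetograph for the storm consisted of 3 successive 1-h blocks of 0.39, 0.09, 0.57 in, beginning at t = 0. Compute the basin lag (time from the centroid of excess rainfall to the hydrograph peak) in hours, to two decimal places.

t_L ≈ 4.33 h

Centroid of excess rainfall: t_c = Σ P_i·t̄_i / ΣP_i = 1.6714 h (block centres at 0.5, 1.5, 2.5 h).
Hydrograph peak occurs at t = 6 h, so basin lag t_L = 6 − 1.6714 = 4.33 h.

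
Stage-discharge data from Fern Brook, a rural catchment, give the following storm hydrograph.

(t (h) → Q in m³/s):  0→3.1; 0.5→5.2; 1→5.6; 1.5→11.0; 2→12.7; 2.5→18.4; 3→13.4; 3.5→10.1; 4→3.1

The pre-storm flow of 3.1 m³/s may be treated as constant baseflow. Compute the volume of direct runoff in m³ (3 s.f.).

Direct-runoff ordinates (Q − Q_b): 0.0, 2.1, 2.5, 7.9, 9.6, 15.3, 10.3, 7.0, 0.0 m³/s.
ΣQ_DR = 54.70 m³/s.
With Δt = 0.5 h = 1800 s, V = ΣQ_DR · Δt = 54.70 × 1800 = 98500 m³.

V ≈ 98500 m³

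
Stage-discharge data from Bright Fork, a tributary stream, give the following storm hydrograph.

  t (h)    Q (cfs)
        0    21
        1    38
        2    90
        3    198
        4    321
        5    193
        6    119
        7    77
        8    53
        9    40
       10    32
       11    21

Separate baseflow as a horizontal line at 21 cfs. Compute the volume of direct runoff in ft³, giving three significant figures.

V ≈ 3.42 × 10^6 ft³

Direct-runoff ordinates (Q − Q_b): 0.0, 17.0, 69.0, 177.0, 300.0, 172.0, 98.0, 56.0, 32.0, 19.0, 11.0, 0.0 cfs.
ΣQ_DR = 951.0 cfs.
With Δt = 1 h = 3600 s, V = ΣQ_DR · Δt = 951.0 × 3600 = 3.42 × 10^6 ft³.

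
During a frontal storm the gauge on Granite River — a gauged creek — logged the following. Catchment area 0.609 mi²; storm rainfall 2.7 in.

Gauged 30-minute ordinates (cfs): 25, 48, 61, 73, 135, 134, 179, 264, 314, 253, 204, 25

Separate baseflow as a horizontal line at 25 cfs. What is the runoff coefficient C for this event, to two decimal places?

C ≈ 0.67

ΣQ_DR = 1415 cfs; V = ΣQ_DR·Δt = 2.547 × 10^6 ft³.
Runoff depth d = V / A = 1.800 in.
C = d / P = 1.800 / 2.7 = 0.67.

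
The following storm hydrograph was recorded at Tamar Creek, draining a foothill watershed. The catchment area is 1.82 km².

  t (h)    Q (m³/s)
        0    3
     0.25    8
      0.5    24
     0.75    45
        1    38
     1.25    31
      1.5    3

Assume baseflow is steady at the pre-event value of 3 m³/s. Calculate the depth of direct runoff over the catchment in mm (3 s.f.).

Direct runoff: 0.0, 5.0, 21.0, 42.0, 35.0, 28.0, 0.0 m³/s; ΣQ_DR = 131.0 m³/s.
V = ΣQ_DR · Δt = 131.0 × 900 s = 1.179 × 10^5 m³.
Over A = 1.82 km², depth = V / A = 64.8 mm.

d ≈ 64.8 mm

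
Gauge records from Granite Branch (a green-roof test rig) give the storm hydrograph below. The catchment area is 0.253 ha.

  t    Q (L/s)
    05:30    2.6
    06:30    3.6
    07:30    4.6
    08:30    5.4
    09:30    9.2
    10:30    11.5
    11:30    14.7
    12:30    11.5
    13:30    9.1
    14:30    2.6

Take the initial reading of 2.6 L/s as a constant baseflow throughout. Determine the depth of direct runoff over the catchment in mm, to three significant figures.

d ≈ 69.4 mm

Direct runoff: 0.0, 1.0, 2.0, 2.8, 6.6, 8.9, 12.1, 8.9, 6.5, 0.0 L/s; ΣQ_DR = 48.80 L/s.
V = ΣQ_DR · Δt = 48.80 × 3600 s = 1.757 × 10^5 L.
Over A = 0.253 ha, depth = V / A = 69.4 mm.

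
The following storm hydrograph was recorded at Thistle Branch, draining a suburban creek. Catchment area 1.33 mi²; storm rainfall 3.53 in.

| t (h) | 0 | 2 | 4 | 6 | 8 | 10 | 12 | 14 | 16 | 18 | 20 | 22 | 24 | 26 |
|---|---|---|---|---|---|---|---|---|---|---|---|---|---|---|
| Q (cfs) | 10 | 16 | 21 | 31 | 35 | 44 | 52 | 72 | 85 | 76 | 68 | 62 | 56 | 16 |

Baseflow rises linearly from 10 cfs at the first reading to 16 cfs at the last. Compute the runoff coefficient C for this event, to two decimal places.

ΣQ_DR = 462.0 cfs; V = ΣQ_DR·Δt = 3.326 × 10^6 ft³.
Runoff depth d = V / A = 1.077 in.
C = d / P = 1.077 / 3.53 = 0.30.

C ≈ 0.30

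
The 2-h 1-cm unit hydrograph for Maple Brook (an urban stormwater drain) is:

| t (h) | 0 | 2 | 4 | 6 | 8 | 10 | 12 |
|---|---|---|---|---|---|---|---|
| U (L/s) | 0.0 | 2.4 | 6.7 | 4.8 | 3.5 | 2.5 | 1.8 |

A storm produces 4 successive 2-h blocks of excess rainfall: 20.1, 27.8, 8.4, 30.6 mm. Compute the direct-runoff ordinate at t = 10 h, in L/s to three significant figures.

Q ≈ 39.3 L/s

By discrete convolution, Q_j = Σ (P_i / 10 mm) · U_{j−i}.
At t = 10 h (j=5): Q = (20.1/10)·2.5 + (27.8/10)·3.5 + (8.4/10)·4.8 + (30.6/10)·6.7 = 39.3 L/s.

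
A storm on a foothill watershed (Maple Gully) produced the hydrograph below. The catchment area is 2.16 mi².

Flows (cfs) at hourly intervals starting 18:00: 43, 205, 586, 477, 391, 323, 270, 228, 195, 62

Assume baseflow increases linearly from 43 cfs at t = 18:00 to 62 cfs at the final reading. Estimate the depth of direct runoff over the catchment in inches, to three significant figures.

Direct runoff: 0.00, 159.89, 538.78, 427.67, 339.56, 269.44, 214.33, 170.22, 135.11, 0.00 cfs; ΣQ_DR = 2255 cfs.
V = ΣQ_DR · Δt = 2255 × 3600 s = 8.118 × 10^6 ft³.
Over A = 2.16 mi², depth = V / A = 1.62 in.

d ≈ 1.62 in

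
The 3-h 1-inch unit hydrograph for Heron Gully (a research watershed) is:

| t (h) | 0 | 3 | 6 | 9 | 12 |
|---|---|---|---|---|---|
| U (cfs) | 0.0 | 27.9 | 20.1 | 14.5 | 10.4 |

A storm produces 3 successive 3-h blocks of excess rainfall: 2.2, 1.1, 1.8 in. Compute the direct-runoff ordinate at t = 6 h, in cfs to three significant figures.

Q ≈ 74.9 cfs

By discrete convolution, Q_j = Σ (P_i / 1 in) · U_{j−i}.
At t = 6 h (j=2): Q = (2.2/1)·20.1 + (1.1/1)·27.9 + (1.8/1)·0.0 = 74.9 cfs.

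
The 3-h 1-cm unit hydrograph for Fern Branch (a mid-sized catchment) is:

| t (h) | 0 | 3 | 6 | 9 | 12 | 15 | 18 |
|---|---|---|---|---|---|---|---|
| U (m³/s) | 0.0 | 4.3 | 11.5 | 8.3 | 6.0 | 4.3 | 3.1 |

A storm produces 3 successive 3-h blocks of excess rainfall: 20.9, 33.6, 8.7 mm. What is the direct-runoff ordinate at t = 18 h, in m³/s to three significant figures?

Q ≈ 26.1 m³/s

By discrete convolution, Q_j = Σ (P_i / 10 mm) · U_{j−i}.
At t = 18 h (j=6): Q = (20.9/10)·3.1 + (33.6/10)·4.3 + (8.7/10)·6.0 = 26.1 m³/s.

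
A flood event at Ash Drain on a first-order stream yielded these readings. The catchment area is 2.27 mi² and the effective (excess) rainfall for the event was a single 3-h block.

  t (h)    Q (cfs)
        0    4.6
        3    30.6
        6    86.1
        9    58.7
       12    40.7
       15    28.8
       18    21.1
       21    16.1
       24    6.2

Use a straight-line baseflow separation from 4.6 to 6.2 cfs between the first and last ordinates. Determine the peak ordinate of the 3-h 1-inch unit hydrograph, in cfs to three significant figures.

U_p ≈ 162 cfs

Direct runoff: 0.00, 25.80, 81.10, 53.50, 35.30, 23.20, 15.30, 10.10, 0.00 cfs; ΣQ_DR = 244.3 cfs, peak = 81.10 cfs.
Runoff depth d = ΣQ_DR·Δt / A = 244.3 × 10800 / (2.27 mi²) = 0.5003 in.
The 1-inch UH is the DRH scaled by (1 in)/d, so U_p = 81.10 × 1/0.5003 = 162 cfs.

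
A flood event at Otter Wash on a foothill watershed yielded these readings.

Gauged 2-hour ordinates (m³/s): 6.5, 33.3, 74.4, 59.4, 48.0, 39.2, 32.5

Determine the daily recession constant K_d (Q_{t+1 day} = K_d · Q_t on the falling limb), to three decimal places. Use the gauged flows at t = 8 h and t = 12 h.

K_d ≈ 0.096

Between t = 8 h and t = 12 h the flow falls from 48.0 to 32.5 m³/s over 2×2 h = 4 h.
Per-interval ratio K = (32.5/48.0)^(1/2) = 0.8229; K_d = K^(24/2) = 0.096.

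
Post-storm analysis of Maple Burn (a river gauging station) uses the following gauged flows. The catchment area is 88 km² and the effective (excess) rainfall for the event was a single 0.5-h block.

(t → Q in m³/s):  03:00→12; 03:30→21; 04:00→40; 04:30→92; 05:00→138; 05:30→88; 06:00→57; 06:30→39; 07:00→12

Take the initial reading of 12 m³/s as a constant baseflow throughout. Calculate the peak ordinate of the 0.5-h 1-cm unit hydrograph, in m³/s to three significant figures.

Direct runoff: 0.0, 9.0, 28.0, 80.0, 126.0, 76.0, 45.0, 27.0, 0.0 m³/s; ΣQ_DR = 391.0 m³/s, peak = 126.0 m³/s.
Runoff depth d = ΣQ_DR·Δt / A = 391.0 × 1800 / (88 km²) = 7.998 mm.
The 1-cm UH is the DRH scaled by (10 mm)/d, so U_p = 126.0 × 10/7.998 = 158 m³/s.

U_p ≈ 158 m³/s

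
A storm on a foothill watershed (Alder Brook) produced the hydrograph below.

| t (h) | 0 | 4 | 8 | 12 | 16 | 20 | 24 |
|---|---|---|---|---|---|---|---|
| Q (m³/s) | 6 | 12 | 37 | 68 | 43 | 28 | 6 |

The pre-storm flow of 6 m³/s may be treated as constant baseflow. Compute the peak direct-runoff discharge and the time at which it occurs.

Subtracting baseflow gives direct-runoff ordinates: 0.0, 6.0, 31.0, 62.0, 37.0, 22.0, 0.0 m³/s.
The maximum is 62.0 m³/s, occurring at the reading for t = 12 h.

Q_p = 62.0 m³/s at t = 12 h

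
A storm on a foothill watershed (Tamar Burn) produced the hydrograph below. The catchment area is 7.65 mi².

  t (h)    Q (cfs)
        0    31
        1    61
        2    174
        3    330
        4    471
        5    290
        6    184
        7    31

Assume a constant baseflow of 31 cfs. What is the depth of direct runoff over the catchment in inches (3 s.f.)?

d ≈ 0.268 in

Direct runoff: 0.0, 30.0, 143.0, 299.0, 440.0, 259.0, 153.0, 0.0 cfs; ΣQ_DR = 1324 cfs.
V = ΣQ_DR · Δt = 1324 × 3600 s = 4.766 × 10^6 ft³.
Over A = 7.65 mi², depth = V / A = 0.268 in.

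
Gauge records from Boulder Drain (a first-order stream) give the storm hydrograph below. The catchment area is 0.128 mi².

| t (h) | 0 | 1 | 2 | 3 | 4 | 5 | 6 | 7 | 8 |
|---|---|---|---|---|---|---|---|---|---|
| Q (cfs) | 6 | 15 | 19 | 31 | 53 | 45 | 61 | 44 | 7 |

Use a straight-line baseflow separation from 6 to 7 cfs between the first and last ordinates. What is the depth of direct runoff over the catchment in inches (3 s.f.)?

Direct runoff: 0.00, 8.88, 12.75, 24.62, 46.50, 38.38, 54.25, 37.12, 0.00 cfs; ΣQ_DR = 222.5 cfs.
V = ΣQ_DR · Δt = 222.5 × 3600 s = 8.010 × 10^5 ft³.
Over A = 0.128 mi², depth = V / A = 2.69 in.

d ≈ 2.69 in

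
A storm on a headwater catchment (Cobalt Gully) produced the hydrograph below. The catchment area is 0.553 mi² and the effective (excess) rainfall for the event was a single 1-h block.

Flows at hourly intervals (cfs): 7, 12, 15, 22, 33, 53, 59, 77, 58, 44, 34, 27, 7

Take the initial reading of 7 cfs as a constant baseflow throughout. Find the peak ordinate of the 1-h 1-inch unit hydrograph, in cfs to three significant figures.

U_p ≈ 70.0 cfs

Direct runoff: 0.0, 5.0, 8.0, 15.0, 26.0, 46.0, 52.0, 70.0, 51.0, 37.0, 27.0, 20.0, 0.0 cfs; ΣQ_DR = 357.0 cfs, peak = 70.0 cfs.
Runoff depth d = ΣQ_DR·Δt / A = 357.0 × 3600 / (0.553 mi²) = 1.000 in.
The 1-inch UH is the DRH scaled by (1 in)/d, so U_p = 70.0 × 1/1.000 = 70.0 cfs.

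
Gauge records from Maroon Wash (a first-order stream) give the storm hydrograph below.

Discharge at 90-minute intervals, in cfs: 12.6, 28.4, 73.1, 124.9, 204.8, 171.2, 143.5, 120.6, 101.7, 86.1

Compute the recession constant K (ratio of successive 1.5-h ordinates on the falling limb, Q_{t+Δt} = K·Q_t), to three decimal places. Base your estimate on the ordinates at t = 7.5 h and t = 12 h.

Using the recession-limb readings at t = 7.5 h and t = 12 h: Q falls from 171.2 to 101.7 cfs over 3 intervals.
K = (Q₂/Q₁)^(1/3) = (101.7/171.2)^(1/3) = 0.841.

K ≈ 0.841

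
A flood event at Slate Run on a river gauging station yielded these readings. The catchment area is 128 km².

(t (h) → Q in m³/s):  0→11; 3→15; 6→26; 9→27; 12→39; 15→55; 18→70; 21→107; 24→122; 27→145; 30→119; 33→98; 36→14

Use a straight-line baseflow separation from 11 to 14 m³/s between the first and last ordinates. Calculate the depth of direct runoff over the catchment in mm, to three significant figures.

Direct runoff: 0.00, 3.75, 14.50, 15.25, 27.00, 42.75, 57.50, 94.25, 109.00, 131.75, 105.50, 84.25, 0.00 m³/s; ΣQ_DR = 685.5 m³/s.
V = ΣQ_DR · Δt = 685.5 × 10800 s = 7.403 × 10^6 m³.
Over A = 128 km², depth = V / A = 57.8 mm.

d ≈ 57.8 mm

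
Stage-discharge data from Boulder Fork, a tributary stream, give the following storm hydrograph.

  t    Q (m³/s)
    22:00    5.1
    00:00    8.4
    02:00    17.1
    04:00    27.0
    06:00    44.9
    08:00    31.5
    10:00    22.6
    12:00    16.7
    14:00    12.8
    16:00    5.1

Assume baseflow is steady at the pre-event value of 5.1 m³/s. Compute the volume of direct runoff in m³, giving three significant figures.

Direct-runoff ordinates (Q − Q_b): 0.0, 3.3, 12.0, 21.9, 39.8, 26.4, 17.5, 11.6, 7.7, 0.0 m³/s.
ΣQ_DR = 140.2 m³/s.
With Δt = 2 h = 7200 s, V = ΣQ_DR · Δt = 140.2 × 7200 = 1.01 × 10^6 m³.

V ≈ 1.01 × 10^6 m³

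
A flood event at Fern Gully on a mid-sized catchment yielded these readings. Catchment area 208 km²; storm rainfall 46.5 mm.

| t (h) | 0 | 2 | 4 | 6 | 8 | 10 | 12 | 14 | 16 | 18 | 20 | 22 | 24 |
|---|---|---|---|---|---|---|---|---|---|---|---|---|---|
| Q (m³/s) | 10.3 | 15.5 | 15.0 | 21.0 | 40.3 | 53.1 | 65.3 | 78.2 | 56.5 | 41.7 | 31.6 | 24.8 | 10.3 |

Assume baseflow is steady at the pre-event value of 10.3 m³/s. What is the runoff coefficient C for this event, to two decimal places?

ΣQ_DR = 329.7 m³/s; V = ΣQ_DR·Δt = 2.374 × 10^6 m³.
Runoff depth d = V / A = 11.41 mm.
C = d / P = 11.41 / 46.5 = 0.25.

C ≈ 0.25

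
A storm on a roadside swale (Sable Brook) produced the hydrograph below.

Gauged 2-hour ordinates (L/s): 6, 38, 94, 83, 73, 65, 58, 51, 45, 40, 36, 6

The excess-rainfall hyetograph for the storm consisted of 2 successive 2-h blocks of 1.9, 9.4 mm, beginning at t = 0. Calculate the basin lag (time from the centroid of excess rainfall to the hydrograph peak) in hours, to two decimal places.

Centroid of excess rainfall: t_c = Σ P_i·t̄_i / ΣP_i = 2.6637 h (block centres at 1, 3 h).
Hydrograph peak occurs at t = 4 h, so basin lag t_L = 4 − 2.6637 = 1.34 h.

t_L ≈ 1.34 h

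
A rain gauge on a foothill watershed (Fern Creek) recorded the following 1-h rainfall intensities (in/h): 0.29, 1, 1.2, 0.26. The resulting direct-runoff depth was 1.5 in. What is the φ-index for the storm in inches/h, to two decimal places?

φ ≈ 0.35 in/h

Only the 2 blocks with intensity above φ contribute runoff: 1, 1.2 in/h.
Σ(I−φ)·Δt = d  ⇒  (1+1.2 − 2φ)·1 = 1.5
φ = (2.200 − 1.5/1) / 2 = 0.35 in/h.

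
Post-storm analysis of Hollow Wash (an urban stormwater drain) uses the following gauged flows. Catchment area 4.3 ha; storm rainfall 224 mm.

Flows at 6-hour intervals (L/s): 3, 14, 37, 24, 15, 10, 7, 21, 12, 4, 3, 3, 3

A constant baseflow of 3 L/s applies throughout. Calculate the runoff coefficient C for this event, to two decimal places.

ΣQ_DR = 117.0 L/s; V = ΣQ_DR·Δt = 2.527 × 10^6 L.
Runoff depth d = V / A = 58.77 mm.
C = d / P = 58.77 / 224 = 0.26.

C ≈ 0.26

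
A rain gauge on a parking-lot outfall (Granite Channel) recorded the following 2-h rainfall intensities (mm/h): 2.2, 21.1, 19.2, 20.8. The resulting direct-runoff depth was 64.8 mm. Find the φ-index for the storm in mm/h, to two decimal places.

Only the 3 blocks with intensity above φ contribute runoff: 21.1, 19.2, 20.8 mm/h.
Σ(I−φ)·Δt = d  ⇒  (21.1+19.2+20.8 − 3φ)·2 = 64.8
φ = (61.10 − 64.8/2) / 3 = 9.57 mm/h.

φ ≈ 9.57 mm/h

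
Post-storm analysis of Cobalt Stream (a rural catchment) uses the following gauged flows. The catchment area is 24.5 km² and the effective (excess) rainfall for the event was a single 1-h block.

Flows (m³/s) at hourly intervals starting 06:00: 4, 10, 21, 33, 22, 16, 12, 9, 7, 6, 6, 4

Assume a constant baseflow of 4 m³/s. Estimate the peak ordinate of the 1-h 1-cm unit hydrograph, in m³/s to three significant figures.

Direct runoff: 0.0, 6.0, 17.0, 29.0, 18.0, 12.0, 8.0, 5.0, 3.0, 2.0, 2.0, 0.0 m³/s; ΣQ_DR = 102.0 m³/s, peak = 29.0 m³/s.
Runoff depth d = ΣQ_DR·Δt / A = 102.0 × 3600 / (24.5 km²) = 14.99 mm.
The 1-cm UH is the DRH scaled by (10 mm)/d, so U_p = 29.0 × 10/14.99 = 19.3 m³/s.

U_p ≈ 19.3 m³/s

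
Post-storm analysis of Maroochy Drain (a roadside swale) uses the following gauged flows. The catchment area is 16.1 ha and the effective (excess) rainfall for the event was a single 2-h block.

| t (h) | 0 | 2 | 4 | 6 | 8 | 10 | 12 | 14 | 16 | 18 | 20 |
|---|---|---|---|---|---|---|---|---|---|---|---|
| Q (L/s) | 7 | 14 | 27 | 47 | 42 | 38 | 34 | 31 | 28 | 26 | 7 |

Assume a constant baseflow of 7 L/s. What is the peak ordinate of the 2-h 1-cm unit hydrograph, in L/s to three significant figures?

Direct runoff: 0.0, 7.0, 20.0, 40.0, 35.0, 31.0, 27.0, 24.0, 21.0, 19.0, 0.0 L/s; ΣQ_DR = 224.0 L/s, peak = 40.0 L/s.
Runoff depth d = ΣQ_DR·Δt / A = 224.0 × 7200 / (16.1 ha) = 10.02 mm.
The 1-cm UH is the DRH scaled by (10 mm)/d, so U_p = 40.0 × 10/10.02 = 39.9 L/s.

U_p ≈ 39.9 L/s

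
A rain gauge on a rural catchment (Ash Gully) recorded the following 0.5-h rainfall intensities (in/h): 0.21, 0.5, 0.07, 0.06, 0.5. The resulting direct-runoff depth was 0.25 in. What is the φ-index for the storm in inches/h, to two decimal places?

φ ≈ 0.25 in/h

Only the 2 blocks with intensity above φ contribute runoff: 0.5, 0.5 in/h.
Σ(I−φ)·Δt = d  ⇒  (0.5+0.5 − 2φ)·0.5 = 0.25
φ = (1.000 − 0.25/0.5) / 2 = 0.25 in/h.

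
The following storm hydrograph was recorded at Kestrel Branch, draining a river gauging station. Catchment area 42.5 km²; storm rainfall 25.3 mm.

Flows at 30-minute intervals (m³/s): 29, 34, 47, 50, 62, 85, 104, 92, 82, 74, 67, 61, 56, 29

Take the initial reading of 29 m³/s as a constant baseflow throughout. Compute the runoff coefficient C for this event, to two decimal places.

C ≈ 0.78

ΣQ_DR = 466.0 m³/s; V = ΣQ_DR·Δt = 8.388 × 10^5 m³.
Runoff depth d = V / A = 19.74 mm.
C = d / P = 19.74 / 25.3 = 0.78.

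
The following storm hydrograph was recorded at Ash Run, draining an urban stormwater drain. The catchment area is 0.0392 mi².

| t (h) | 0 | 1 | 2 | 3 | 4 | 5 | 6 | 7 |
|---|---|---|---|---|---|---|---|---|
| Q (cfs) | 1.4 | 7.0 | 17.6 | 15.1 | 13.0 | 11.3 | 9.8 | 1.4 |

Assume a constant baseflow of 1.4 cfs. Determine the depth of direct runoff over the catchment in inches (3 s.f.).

Direct runoff: 0.0, 5.6, 16.2, 13.7, 11.6, 9.9, 8.4, 0.0 cfs; ΣQ_DR = 65.40 cfs.
V = ΣQ_DR · Δt = 65.40 × 3600 s = 2.354 × 10^5 ft³.
Over A = 0.0392 mi², depth = V / A = 2.59 in.

d ≈ 2.59 in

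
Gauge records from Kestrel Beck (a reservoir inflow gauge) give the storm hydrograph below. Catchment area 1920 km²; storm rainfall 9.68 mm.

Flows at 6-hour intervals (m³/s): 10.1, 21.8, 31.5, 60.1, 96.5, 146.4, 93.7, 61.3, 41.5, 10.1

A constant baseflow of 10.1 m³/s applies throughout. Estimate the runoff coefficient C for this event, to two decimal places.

C ≈ 0.55

ΣQ_DR = 472.0 m³/s; V = ΣQ_DR·Δt = 1.020 × 10^7 m³.
Runoff depth d = V / A = 5.310 mm.
C = d / P = 5.310 / 9.68 = 0.55.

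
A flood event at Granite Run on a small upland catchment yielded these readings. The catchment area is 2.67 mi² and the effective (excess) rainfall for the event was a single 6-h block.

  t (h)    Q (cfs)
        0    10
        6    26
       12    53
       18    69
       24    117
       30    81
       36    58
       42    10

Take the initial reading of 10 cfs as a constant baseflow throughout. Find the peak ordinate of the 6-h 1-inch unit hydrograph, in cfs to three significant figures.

U_p ≈ 89.3 cfs

Direct runoff: 0.0, 16.0, 43.0, 59.0, 107.0, 71.0, 48.0, 0.0 cfs; ΣQ_DR = 344.0 cfs, peak = 107.0 cfs.
Runoff depth d = ΣQ_DR·Δt / A = 344.0 × 21600 / (2.67 mi²) = 1.198 in.
The 1-inch UH is the DRH scaled by (1 in)/d, so U_p = 107.0 × 1/1.198 = 89.3 cfs.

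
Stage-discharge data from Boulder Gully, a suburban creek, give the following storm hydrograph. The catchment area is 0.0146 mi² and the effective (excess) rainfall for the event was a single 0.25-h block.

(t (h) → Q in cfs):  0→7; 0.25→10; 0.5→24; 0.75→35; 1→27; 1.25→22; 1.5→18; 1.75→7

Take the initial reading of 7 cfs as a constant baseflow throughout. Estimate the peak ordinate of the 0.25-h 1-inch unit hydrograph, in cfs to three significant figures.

U_p ≈ 11.2 cfs

Direct runoff: 0.0, 3.0, 17.0, 28.0, 20.0, 15.0, 11.0, 0.0 cfs; ΣQ_DR = 94.00 cfs, peak = 28.0 cfs.
Runoff depth d = ΣQ_DR·Δt / A = 94.00 × 900 / (0.0146 mi²) = 2.494 in.
The 1-inch UH is the DRH scaled by (1 in)/d, so U_p = 28.0 × 1/2.494 = 11.2 cfs.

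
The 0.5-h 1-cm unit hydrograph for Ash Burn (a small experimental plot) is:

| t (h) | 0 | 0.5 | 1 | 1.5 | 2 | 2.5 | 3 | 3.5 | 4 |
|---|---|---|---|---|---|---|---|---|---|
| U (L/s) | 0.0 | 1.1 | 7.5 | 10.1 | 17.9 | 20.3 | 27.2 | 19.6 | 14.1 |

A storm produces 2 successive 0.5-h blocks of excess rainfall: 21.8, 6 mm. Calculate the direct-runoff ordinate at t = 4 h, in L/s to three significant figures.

Q ≈ 42.5 L/s

By discrete convolution, Q_j = Σ (P_i / 10 mm) · U_{j−i}.
At t = 4 h (j=8): Q = (21.8/10)·14.1 + (6/10)·19.6 = 42.5 L/s.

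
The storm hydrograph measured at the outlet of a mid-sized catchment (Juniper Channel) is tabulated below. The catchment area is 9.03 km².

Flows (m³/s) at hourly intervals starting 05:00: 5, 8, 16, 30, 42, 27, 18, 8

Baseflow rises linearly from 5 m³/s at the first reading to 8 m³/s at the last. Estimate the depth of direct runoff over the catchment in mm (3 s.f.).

d ≈ 40.7 mm

Direct runoff: 0.00, 2.57, 10.14, 23.71, 35.29, 19.86, 10.43, 0.00 m³/s; ΣQ_DR = 102.0 m³/s.
V = ΣQ_DR · Δt = 102.0 × 3600 s = 3.672 × 10^5 m³.
Over A = 9.03 km², depth = V / A = 40.7 mm.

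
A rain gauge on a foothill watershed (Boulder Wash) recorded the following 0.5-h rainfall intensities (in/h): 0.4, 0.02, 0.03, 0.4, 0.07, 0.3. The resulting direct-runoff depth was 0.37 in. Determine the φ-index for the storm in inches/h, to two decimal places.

φ ≈ 0.12 in/h

Only the 3 blocks with intensity above φ contribute runoff: 0.4, 0.4, 0.3 in/h.
Σ(I−φ)·Δt = d  ⇒  (0.4+0.4+0.3 − 3φ)·0.5 = 0.37
φ = (1.100 − 0.37/0.5) / 3 = 0.12 in/h.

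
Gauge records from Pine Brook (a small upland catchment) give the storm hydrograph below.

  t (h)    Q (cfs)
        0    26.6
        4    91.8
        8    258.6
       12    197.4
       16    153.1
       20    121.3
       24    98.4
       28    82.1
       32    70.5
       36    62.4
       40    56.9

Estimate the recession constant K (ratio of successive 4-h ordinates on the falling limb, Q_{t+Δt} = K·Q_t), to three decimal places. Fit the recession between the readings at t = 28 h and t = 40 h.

Using the recession-limb readings at t = 28 h and t = 40 h: Q falls from 82.1 to 56.9 cfs over 3 intervals.
K = (Q₂/Q₁)^(1/3) = (56.9/82.1)^(1/3) = 0.885.

K ≈ 0.885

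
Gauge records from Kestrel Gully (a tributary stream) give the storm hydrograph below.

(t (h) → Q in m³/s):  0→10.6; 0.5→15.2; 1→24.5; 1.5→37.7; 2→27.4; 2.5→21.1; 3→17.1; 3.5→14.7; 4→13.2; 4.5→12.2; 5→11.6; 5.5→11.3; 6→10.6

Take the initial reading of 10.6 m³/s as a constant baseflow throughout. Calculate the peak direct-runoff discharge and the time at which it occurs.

Subtracting baseflow gives direct-runoff ordinates: 0.0, 4.6, 13.9, 27.1, 16.8, 10.5, 6.5, 4.1, 2.6, 1.6, 1.0, 0.7, 0.0 m³/s.
The maximum is 27.1 m³/s, occurring at the reading for t = 1.5 h.

Q_p = 27.1 m³/s at t = 1.5 h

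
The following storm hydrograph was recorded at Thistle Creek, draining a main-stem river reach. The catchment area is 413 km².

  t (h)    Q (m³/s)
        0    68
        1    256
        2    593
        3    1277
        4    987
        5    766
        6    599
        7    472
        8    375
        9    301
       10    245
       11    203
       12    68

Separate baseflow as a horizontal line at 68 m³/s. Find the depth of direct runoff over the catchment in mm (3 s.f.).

d ≈ 46.4 mm

Direct runoff: 0.0, 188.0, 525.0, 1209.0, 919.0, 698.0, 531.0, 404.0, 307.0, 233.0, 177.0, 135.0, 0.0 m³/s; ΣQ_DR = 5326 m³/s.
V = ΣQ_DR · Δt = 5326 × 3600 s = 1.917 × 10^7 m³.
Over A = 413 km², depth = V / A = 46.4 mm.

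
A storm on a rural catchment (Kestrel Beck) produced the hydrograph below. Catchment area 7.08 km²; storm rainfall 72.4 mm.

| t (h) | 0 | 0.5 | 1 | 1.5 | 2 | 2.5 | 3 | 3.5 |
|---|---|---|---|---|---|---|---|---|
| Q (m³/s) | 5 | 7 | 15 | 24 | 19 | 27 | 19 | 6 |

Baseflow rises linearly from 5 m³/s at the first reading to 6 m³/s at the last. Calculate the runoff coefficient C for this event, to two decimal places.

C ≈ 0.27

ΣQ_DR = 78.00 m³/s; V = ΣQ_DR·Δt = 1.404 × 10^5 m³.
Runoff depth d = V / A = 19.83 mm.
C = d / P = 19.83 / 72.4 = 0.27.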